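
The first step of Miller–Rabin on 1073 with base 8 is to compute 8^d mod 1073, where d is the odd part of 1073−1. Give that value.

1073 − 1 = 1072 = 2^4 · 67, so d = 67.
8^1 ≡ 8 (mod 1073)
8^2 ≡ 8^2 = 64 ≡ 64 (mod 1073)
8^4 ≡ 64^2 = 4096 ≡ 877 (mod 1073)
8^8 ≡ 877^2 = 769129 ≡ 861 (mod 1073)
8^16 ≡ 861^2 = 741321 ≡ 951 (mod 1073)
8^32 ≡ 951^2 = 904401 ≡ 935 (mod 1073)
8^64 ≡ 935^2 = 874225 ≡ 803 (mod 1073)
67 = 64 + 2 + 1 in binary powers of 2.
So 8^67 ≡ 803 · 64 · 8 ≡ 177 (mod 1073).
Squaring chain: 177 → 212 → 951 → 935; never reaches −1, so base 8 is a Miller–Rabin witness that 1073 is composite.

177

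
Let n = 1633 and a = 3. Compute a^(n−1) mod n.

288

3^1 ≡ 3 (mod 1633)
3^2 ≡ 3^2 = 9 ≡ 9 (mod 1633)
3^4 ≡ 9^2 = 81 ≡ 81 (mod 1633)
3^8 ≡ 81^2 = 6561 ≡ 29 (mod 1633)
3^16 ≡ 29^2 = 841 ≡ 841 (mod 1633)
3^32 ≡ 841^2 = 707281 ≡ 192 (mod 1633)
3^64 ≡ 192^2 = 36864 ≡ 938 (mod 1633)
3^128 ≡ 938^2 = 879844 ≡ 1290 (mod 1633)
3^256 ≡ 1290^2 = 1664100 ≡ 73 (mod 1633)
3^512 ≡ 73^2 = 5329 ≡ 430 (mod 1633)
3^1024 ≡ 430^2 = 184900 ≡ 371 (mod 1633)
1632 = 1024 + 512 + 64 + 32 in binary powers of 2.
So 3^1632 ≡ 371 · 430 · 938 · 192 ≡ 288 (mod 1633).
Since 288 ≠ 1, base 3 is a Fermat witness: 1633 is composite.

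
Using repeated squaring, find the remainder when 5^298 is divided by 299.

5^1 ≡ 5 (mod 299)
5^2 ≡ 5^2 = 25 ≡ 25 (mod 299)
5^4 ≡ 25^2 = 625 ≡ 27 (mod 299)
5^8 ≡ 27^2 = 729 ≡ 131 (mod 299)
5^16 ≡ 131^2 = 17161 ≡ 118 (mod 299)
5^32 ≡ 118^2 = 13924 ≡ 170 (mod 299)
5^64 ≡ 170^2 = 28900 ≡ 196 (mod 299)
5^128 ≡ 196^2 = 38416 ≡ 144 (mod 299)
5^256 ≡ 144^2 = 20736 ≡ 105 (mod 299)
298 = 256 + 32 + 8 + 2 in binary powers of 2.
So 5^298 ≡ 105 · 170 · 131 · 25 ≡ 64 (mod 299).
Since 64 ≠ 1, base 5 is a Fermat witness: 299 is composite.

64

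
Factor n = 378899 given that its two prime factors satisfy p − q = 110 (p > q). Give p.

Since p = q + 110, we have 378899 = q(q + 110), so q² + 110q − 378899 = 0.
Discriminant: 110² + 4·378899 = 12100 + 1515596 = 1527696; √1527696 = 1236.
q = (−110 + 1236)/2 = 563, and p = q + 110 = 673.
Check: 563 · 673 = 378899.

673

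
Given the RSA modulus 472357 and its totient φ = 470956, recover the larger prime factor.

φ(n) = (p−1)(q−1) = n − (p+q) + 1, so p + q = 472357 − 470956 + 1 = 1402.
p and q are the roots of t² − 1402t + 472357 = 0.
Discriminant: 1402² − 4·472357 = 1965604 − 1889428 = 76176; √76176 = 276.
q = (1402 − 276)/2 = 563, p = (1402 + 276)/2 = 839.
Check: 563 · 839 = 472357.

839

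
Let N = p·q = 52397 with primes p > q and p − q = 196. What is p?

347

Since p = q + 196, we have 52397 = q(q + 196), so q² + 196q − 52397 = 0.
Discriminant: 196² + 4·52397 = 38416 + 209588 = 248004; √248004 = 498.
q = (−196 + 498)/2 = 151, and p = q + 196 = 347.
Check: 151 · 347 = 52397.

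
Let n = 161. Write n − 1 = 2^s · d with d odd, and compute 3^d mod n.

82

161 − 1 = 160 = 2^5 · 5, so d = 5.
3^1 ≡ 3 (mod 161)
3^2 ≡ 3^2 = 9 ≡ 9 (mod 161)
3^4 ≡ 9^2 = 81 ≡ 81 (mod 161)
5 = 4 + 1 in binary powers of 2.
So 3^5 ≡ 81 · 3 ≡ 82 (mod 161).
Squaring chain: 82 → 123 → 156 → 25 → 142; never reaches −1, so base 3 is a Miller–Rabin witness that 161 is composite.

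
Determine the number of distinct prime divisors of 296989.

4

296989 = 7^2 · 6061
6061 = 11 · 551
551 = 19 · 29
296989 = 7^2 · 11 · 19 · 29, which has 4 distinct prime factors.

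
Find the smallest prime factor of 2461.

2461 is odd.
Digit sum 13, not divisible by 3.
Ends in 1: not divisible by 5.
7: 2461 = 7·351 + 4
11: 2461 = 11·223 + 8
13: 2461 = 13·189 + 4
17: 2461 = 17·144 + 13
19: 2461 = 19·129 + 10
23: 2461 = 23·107

23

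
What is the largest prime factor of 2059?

71

2059 = 29 · 71
71 is prime.
So 2059 = 29 · 71; the largest prime factor is 71.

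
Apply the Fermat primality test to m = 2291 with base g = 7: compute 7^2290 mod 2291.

1747

7^1 ≡ 7 (mod 2291)
7^2 ≡ 7^2 = 49 ≡ 49 (mod 2291)
7^4 ≡ 49^2 = 2401 ≡ 110 (mod 2291)
7^8 ≡ 110^2 = 12100 ≡ 645 (mod 2291)
7^16 ≡ 645^2 = 416025 ≡ 1354 (mod 2291)
7^32 ≡ 1354^2 = 1833316 ≡ 516 (mod 2291)
7^64 ≡ 516^2 = 266256 ≡ 500 (mod 2291)
7^128 ≡ 500^2 = 250000 ≡ 281 (mod 2291)
7^256 ≡ 281^2 = 78961 ≡ 1067 (mod 2291)
7^512 ≡ 1067^2 = 1138489 ≡ 2153 (mod 2291)
7^1024 ≡ 2153^2 = 4635409 ≡ 716 (mod 2291)
7^2048 ≡ 716^2 = 512656 ≡ 1763 (mod 2291)
2290 = 2048 + 128 + 64 + 32 + 16 + 2 in binary powers of 2.
So 7^2290 ≡ 1763 · 281 · 500 · 516 · 1354 · 49 ≡ 1747 (mod 2291).
Since 1747 ≠ 1, base 7 is a Fermat witness: 2291 is composite.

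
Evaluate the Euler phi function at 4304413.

Factor: 4304413 = 139 · 173 · 179.
φ(4304413) = (139−1) · (173−1) · (179−1) = 138 · 172 · 178 = 4225008.

4225008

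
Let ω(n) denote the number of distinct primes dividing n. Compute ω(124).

2

124 = 2^2 · 31
124 = 2^2 · 31, which has 2 distinct prime factors.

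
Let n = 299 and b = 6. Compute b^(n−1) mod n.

6^1 ≡ 6 (mod 299)
6^2 ≡ 6^2 = 36 ≡ 36 (mod 299)
6^4 ≡ 36^2 = 1296 ≡ 100 (mod 299)
6^8 ≡ 100^2 = 10000 ≡ 133 (mod 299)
6^16 ≡ 133^2 = 17689 ≡ 48 (mod 299)
6^32 ≡ 48^2 = 2304 ≡ 211 (mod 299)
6^64 ≡ 211^2 = 44521 ≡ 269 (mod 299)
6^128 ≡ 269^2 = 72361 ≡ 3 (mod 299)
6^256 ≡ 3^2 = 9 ≡ 9 (mod 299)
298 = 256 + 32 + 8 + 2 in binary powers of 2.
So 6^298 ≡ 9 · 211 · 133 · 36 ≡ 121 (mod 299).
Since 121 ≠ 1, base 6 is a Fermat witness: 299 is composite.

121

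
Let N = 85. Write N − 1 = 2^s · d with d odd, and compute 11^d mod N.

85 − 1 = 84 = 2^2 · 21, so d = 21.
11^1 ≡ 11 (mod 85)
11^2 ≡ 11^2 = 121 ≡ 36 (mod 85)
11^4 ≡ 36^2 = 1296 ≡ 21 (mod 85)
11^8 ≡ 21^2 = 441 ≡ 16 (mod 85)
11^16 ≡ 16^2 = 256 ≡ 1 (mod 85)
21 = 16 + 4 + 1 in binary powers of 2.
So 11^21 ≡ 1 · 21 · 11 ≡ 61 (mod 85).
Squaring chain: 61 → 66; never reaches −1, so base 11 is a Miller–Rabin witness that 85 is composite.

61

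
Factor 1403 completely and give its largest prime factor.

1403 = 23 · 61
61 is prime.
So 1403 = 23 · 61; the largest prime factor is 61.

61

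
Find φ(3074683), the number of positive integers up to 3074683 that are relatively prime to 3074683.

3007488

Factor: 3074683 = 89 · 179 · 193.
φ(3074683) = (89−1) · (179−1) · (193−1) = 88 · 178 · 192 = 3007488.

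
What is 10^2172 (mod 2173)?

10^1 ≡ 10 (mod 2173)
10^2 ≡ 10^2 = 100 ≡ 100 (mod 2173)
10^4 ≡ 100^2 = 10000 ≡ 1308 (mod 2173)
10^8 ≡ 1308^2 = 1710864 ≡ 713 (mod 2173)
10^16 ≡ 713^2 = 508369 ≡ 2060 (mod 2173)
10^32 ≡ 2060^2 = 4243600 ≡ 1904 (mod 2173)
10^64 ≡ 1904^2 = 3625216 ≡ 652 (mod 2173)
10^128 ≡ 652^2 = 425104 ≡ 1369 (mod 2173)
10^256 ≡ 1369^2 = 1874161 ≡ 1035 (mod 2173)
10^512 ≡ 1035^2 = 1071225 ≡ 2109 (mod 2173)
10^1024 ≡ 2109^2 = 4447881 ≡ 1923 (mod 2173)
10^2048 ≡ 1923^2 = 3697929 ≡ 1656 (mod 2173)
2172 = 2048 + 64 + 32 + 16 + 8 + 4 in binary powers of 2.
So 10^2172 ≡ 1656 · 652 · 1904 · 2060 · 713 · 1308 ≡ 1494 (mod 2173).
Since 1494 ≠ 1, base 10 is a Fermat witness: 2173 is composite.

1494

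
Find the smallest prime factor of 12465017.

12465017 is odd.
Digit sum 26, not divisible by 3.
Ends in 7: not divisible by 5.
7: 12465017 = 7·1780716 + 5
11: 12465017 = 11·1133183 + 4
13: 12465017 = 13·958847 + 6
17: 12465017 = 17·733236 + 5
19: 12465017 = 19·656053 + 10
23: 12465017 = 23·541957 + 6
29: 12465017 = 29·429828 + 5
31: 12465017 = 31·402097 + 10
37: 12465017 = 37·336892 + 13
41: 12465017 = 41·304024 + 33
43: 12465017 = 43·289884 + 5
47: 12465017 = 47·265213 + 6
53: 12465017 = 53·235189

53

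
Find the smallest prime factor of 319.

319 is odd.
Digit sum 13, not divisible by 3.
Ends in 9: not divisible by 5.
7: 319 = 7·45 + 4
11: 319 = 11·29

11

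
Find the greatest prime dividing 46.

46 = 2 · 23
23 is prime.
So 46 = 2 · 23; the largest prime factor is 23.

23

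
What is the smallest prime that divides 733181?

31

733181 is odd.
Digit sum 23, not divisible by 3.
Ends in 1: not divisible by 5.
7: 733181 = 7·104740 + 1
11: 733181 = 11·66652 + 9
13: 733181 = 13·56398 + 7
17: 733181 = 17·43128 + 5
19: 733181 = 19·38588 + 9
23: 733181 = 23·31877 + 10
29: 733181 = 29·25282 + 3
31: 733181 = 31·23651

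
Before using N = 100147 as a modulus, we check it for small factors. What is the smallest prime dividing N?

100147 is odd.
Digit sum 13, not divisible by 3.
Ends in 7: not divisible by 5.
7: 100147 = 7·14306 + 5
11: 100147 = 11·9104 + 3
13: 100147 = 13·7703 + 8
17: 100147 = 17·5891

17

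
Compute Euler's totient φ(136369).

127920

Factor: 136369 = 31 · 53 · 83.
φ(136369) = (31−1) · (53−1) · (83−1) = 30 · 52 · 82 = 127920.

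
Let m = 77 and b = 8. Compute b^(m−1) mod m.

8^1 ≡ 8 (mod 77)
8^2 ≡ 8^2 = 64 ≡ 64 (mod 77)
8^4 ≡ 64^2 = 4096 ≡ 15 (mod 77)
8^8 ≡ 15^2 = 225 ≡ 71 (mod 77)
8^16 ≡ 71^2 = 5041 ≡ 36 (mod 77)
8^32 ≡ 36^2 = 1296 ≡ 64 (mod 77)
8^64 ≡ 64^2 = 4096 ≡ 15 (mod 77)
76 = 64 + 8 + 4 in binary powers of 2.
So 8^76 ≡ 15 · 71 · 15 ≡ 36 (mod 77).
Since 36 ≠ 1, base 8 is a Fermat witness: 77 is composite.

36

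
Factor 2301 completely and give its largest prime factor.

59

2301 = 3 · 767
767 = 13 · 59
59 is prime.
So 2301 = 3 · 13 · 59; the largest prime factor is 59.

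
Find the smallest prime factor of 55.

55 is odd.
Digit sum 10, not divisible by 3.
Ends in 5: divisible by 5.

5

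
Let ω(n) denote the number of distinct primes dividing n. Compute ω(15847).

15847 = 13 · 1219
1219 = 23 · 53
15847 = 13 · 23 · 53, which has 3 distinct prime factors.

3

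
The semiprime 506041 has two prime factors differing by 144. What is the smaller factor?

643

Since p = q + 144, we have 506041 = q(q + 144), so q² + 144q − 506041 = 0.
Discriminant: 144² + 4·506041 = 20736 + 2024164 = 2044900; √2044900 = 1430.
q = (−144 + 1430)/2 = 643, and p = q + 144 = 787.
Check: 643 · 787 = 506041.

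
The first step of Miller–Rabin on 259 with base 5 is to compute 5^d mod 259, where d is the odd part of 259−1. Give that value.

259 − 1 = 258 = 2^1 · 129, so d = 129.
5^1 ≡ 5 (mod 259)
5^2 ≡ 5^2 = 25 ≡ 25 (mod 259)
5^4 ≡ 25^2 = 625 ≡ 107 (mod 259)
5^8 ≡ 107^2 = 11449 ≡ 53 (mod 259)
5^16 ≡ 53^2 = 2809 ≡ 219 (mod 259)
5^32 ≡ 219^2 = 47961 ≡ 46 (mod 259)
5^64 ≡ 46^2 = 2116 ≡ 44 (mod 259)
5^128 ≡ 44^2 = 1936 ≡ 123 (mod 259)
129 = 128 + 1 in binary powers of 2.
So 5^129 ≡ 123 · 5 ≡ 97 (mod 259).
Squaring chain: 97; never reaches −1, so base 5 is a Miller–Rabin witness that 259 is composite.

97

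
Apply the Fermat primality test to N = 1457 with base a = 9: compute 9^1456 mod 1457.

1001

9^1 ≡ 9 (mod 1457)
9^2 ≡ 9^2 = 81 ≡ 81 (mod 1457)
9^4 ≡ 81^2 = 6561 ≡ 733 (mod 1457)
9^8 ≡ 733^2 = 537289 ≡ 1113 (mod 1457)
9^16 ≡ 1113^2 = 1238769 ≡ 319 (mod 1457)
9^32 ≡ 319^2 = 101761 ≡ 1228 (mod 1457)
9^64 ≡ 1228^2 = 1507984 ≡ 1446 (mod 1457)
9^128 ≡ 1446^2 = 2090916 ≡ 121 (mod 1457)
9^256 ≡ 121^2 = 14641 ≡ 71 (mod 1457)
9^512 ≡ 71^2 = 5041 ≡ 670 (mod 1457)
9^1024 ≡ 670^2 = 448900 ≡ 144 (mod 1457)
1456 = 1024 + 256 + 128 + 32 + 16 in binary powers of 2.
So 9^1456 ≡ 144 · 71 · 121 · 1228 · 319 ≡ 1001 (mod 1457).
Since 1001 ≠ 1, base 9 is a Fermat witness: 1457 is composite.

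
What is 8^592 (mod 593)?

8^1 ≡ 8 (mod 593)
8^2 ≡ 8^2 = 64 ≡ 64 (mod 593)
8^4 ≡ 64^2 = 4096 ≡ 538 (mod 593)
8^8 ≡ 538^2 = 289444 ≡ 60 (mod 593)
8^16 ≡ 60^2 = 3600 ≡ 42 (mod 593)
8^32 ≡ 42^2 = 1764 ≡ 578 (mod 593)
8^64 ≡ 578^2 = 334084 ≡ 225 (mod 593)
8^128 ≡ 225^2 = 50625 ≡ 220 (mod 593)
8^256 ≡ 220^2 = 48400 ≡ 367 (mod 593)
8^512 ≡ 367^2 = 134689 ≡ 78 (mod 593)
592 = 512 + 64 + 16 in binary powers of 2.
So 8^592 ≡ 78 · 225 · 42 ≡ 1 (mod 593).
Since the result is 1, base 8 gives no evidence that 593 is composite.

1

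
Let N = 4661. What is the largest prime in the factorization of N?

79

4661 = 59 · 79
79 is prime.
So 4661 = 59 · 79; the largest prime factor is 79.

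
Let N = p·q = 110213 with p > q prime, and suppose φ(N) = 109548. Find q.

307

φ(n) = (p−1)(q−1) = n − (p+q) + 1, so p + q = 110213 − 109548 + 1 = 666.
p and q are the roots of t² − 666t + 110213 = 0.
Discriminant: 666² − 4·110213 = 443556 − 440852 = 2704; √2704 = 52.
q = (666 − 52)/2 = 307, p = (666 + 52)/2 = 359.
Check: 307 · 359 = 110213.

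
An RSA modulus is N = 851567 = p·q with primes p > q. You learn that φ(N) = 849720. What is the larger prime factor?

φ(n) = (p−1)(q−1) = n − (p+q) + 1, so p + q = 851567 − 849720 + 1 = 1848.
p and q are the roots of t² − 1848t + 851567 = 0.
Discriminant: 1848² − 4·851567 = 3415104 − 3406268 = 8836; √8836 = 94.
q = (1848 − 94)/2 = 877, p = (1848 + 94)/2 = 971.
Check: 877 · 971 = 851567.

971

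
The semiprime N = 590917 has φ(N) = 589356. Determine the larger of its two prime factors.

919

φ(n) = (p−1)(q−1) = n − (p+q) + 1, so p + q = 590917 − 589356 + 1 = 1562.
p and q are the roots of t² − 1562t + 590917 = 0.
Discriminant: 1562² − 4·590917 = 2439844 − 2363668 = 76176; √76176 = 276.
q = (1562 − 276)/2 = 643, p = (1562 + 276)/2 = 919.
Check: 643 · 919 = 590917.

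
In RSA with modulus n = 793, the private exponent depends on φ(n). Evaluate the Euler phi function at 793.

720

Factor: 793 = 13 · 61.
φ(793) = (13−1) · (61−1) = 12 · 60 = 720.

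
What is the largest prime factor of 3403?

83

3403 = 41 · 83
83 is prime.
So 3403 = 41 · 83; the largest prime factor is 83.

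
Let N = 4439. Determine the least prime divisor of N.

4439 is odd.
Digit sum 20, not divisible by 3.
Ends in 9: not divisible by 5.
7: 4439 = 7·634 + 1
11: 4439 = 11·403 + 6
13: 4439 = 13·341 + 6
17: 4439 = 17·261 + 2
19: 4439 = 19·233 + 12
23: 4439 = 23·193

23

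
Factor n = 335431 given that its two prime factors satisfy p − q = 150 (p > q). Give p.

Since p = q + 150, we have 335431 = q(q + 150), so q² + 150q − 335431 = 0.
Discriminant: 150² + 4·335431 = 22500 + 1341724 = 1364224; √1364224 = 1168.
q = (−150 + 1168)/2 = 509, and p = q + 150 = 659.
Check: 509 · 659 = 335431.

659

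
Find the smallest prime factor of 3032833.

43

3032833 is odd.
Digit sum 22, not divisible by 3.
Ends in 3: not divisible by 5.
7: 3032833 = 7·433261 + 6
11: 3032833 = 11·275712 + 1
13: 3032833 = 13·233294 + 11
17: 3032833 = 17·178401 + 16
19: 3032833 = 19·159622 + 15
23: 3032833 = 23·131862 + 7
29: 3032833 = 29·104580 + 13
31: 3032833 = 31·97833 + 10
37: 3032833 = 37·81968 + 17
41: 3032833 = 41·73971 + 22
43: 3032833 = 43·70531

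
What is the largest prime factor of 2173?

2173 = 41 · 53
53 is prime.
So 2173 = 41 · 53; the largest prime factor is 53.

53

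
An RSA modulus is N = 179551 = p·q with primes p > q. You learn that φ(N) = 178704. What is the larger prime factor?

φ(n) = (p−1)(q−1) = n − (p+q) + 1, so p + q = 179551 − 178704 + 1 = 848.
p and q are the roots of t² − 848t + 179551 = 0.
Discriminant: 848² − 4·179551 = 719104 − 718204 = 900; √900 = 30.
q = (848 − 30)/2 = 409, p = (848 + 30)/2 = 439.
Check: 409 · 439 = 179551.

439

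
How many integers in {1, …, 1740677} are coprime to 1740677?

Factor: 1740677 = 59 · 163 · 181.
φ(1740677) = (59−1) · (163−1) · (181−1) = 58 · 162 · 180 = 1691280.

1691280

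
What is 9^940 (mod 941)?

9^1 ≡ 9 (mod 941)
9^2 ≡ 9^2 = 81 ≡ 81 (mod 941)
9^4 ≡ 81^2 = 6561 ≡ 915 (mod 941)
9^8 ≡ 915^2 = 837225 ≡ 676 (mod 941)
9^16 ≡ 676^2 = 456976 ≡ 591 (mod 941)
9^32 ≡ 591^2 = 349281 ≡ 170 (mod 941)
9^64 ≡ 170^2 = 28900 ≡ 670 (mod 941)
9^128 ≡ 670^2 = 448900 ≡ 43 (mod 941)
9^256 ≡ 43^2 = 1849 ≡ 908 (mod 941)
9^512 ≡ 908^2 = 824464 ≡ 148 (mod 941)
940 = 512 + 256 + 128 + 32 + 8 + 4 in binary powers of 2.
So 9^940 ≡ 148 · 908 · 43 · 170 · 676 · 915 ≡ 1 (mod 941).
Since the result is 1, base 9 gives no evidence that 941 is composite.

1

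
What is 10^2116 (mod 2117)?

364

10^1 ≡ 10 (mod 2117)
10^2 ≡ 10^2 = 100 ≡ 100 (mod 2117)
10^4 ≡ 100^2 = 10000 ≡ 1532 (mod 2117)
10^8 ≡ 1532^2 = 2347024 ≡ 1388 (mod 2117)
10^16 ≡ 1388^2 = 1926544 ≡ 74 (mod 2117)
10^32 ≡ 74^2 = 5476 ≡ 1242 (mod 2117)
10^64 ≡ 1242^2 = 1542564 ≡ 1388 (mod 2117)
10^128 ≡ 1388^2 = 1926544 ≡ 74 (mod 2117)
10^256 ≡ 74^2 = 5476 ≡ 1242 (mod 2117)
10^512 ≡ 1242^2 = 1542564 ≡ 1388 (mod 2117)
10^1024 ≡ 1388^2 = 1926544 ≡ 74 (mod 2117)
10^2048 ≡ 74^2 = 5476 ≡ 1242 (mod 2117)
2116 = 2048 + 64 + 4 in binary powers of 2.
So 10^2116 ≡ 1242 · 1388 · 1532 ≡ 364 (mod 2117).
Since 364 ≠ 1, base 10 is a Fermat witness: 2117 is composite.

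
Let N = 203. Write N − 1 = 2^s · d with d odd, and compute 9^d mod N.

203 − 1 = 202 = 2^1 · 101, so d = 101.
9^1 ≡ 9 (mod 203)
9^2 ≡ 9^2 = 81 ≡ 81 (mod 203)
9^4 ≡ 81^2 = 6561 ≡ 65 (mod 203)
9^8 ≡ 65^2 = 4225 ≡ 165 (mod 203)
9^16 ≡ 165^2 = 27225 ≡ 23 (mod 203)
9^32 ≡ 23^2 = 529 ≡ 123 (mod 203)
9^64 ≡ 123^2 = 15129 ≡ 107 (mod 203)
101 = 64 + 32 + 4 + 1 in binary powers of 2.
So 9^101 ≡ 107 · 123 · 65 · 9 ≡ 4 (mod 203).
Squaring chain: 4; never reaches −1, so base 9 is a Miller–Rabin witness that 203 is composite.

4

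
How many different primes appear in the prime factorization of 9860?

4

9860 = 2^2 · 2465
2465 = 5 · 493
493 = 17 · 29
9860 = 2^2 · 5 · 17 · 29, which has 4 distinct prime factors.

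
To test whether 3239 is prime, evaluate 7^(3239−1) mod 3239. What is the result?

7^1 ≡ 7 (mod 3239)
7^2 ≡ 7^2 = 49 ≡ 49 (mod 3239)
7^4 ≡ 49^2 = 2401 ≡ 2401 (mod 3239)
7^8 ≡ 2401^2 = 5764801 ≡ 2620 (mod 3239)
7^16 ≡ 2620^2 = 6864400 ≡ 959 (mod 3239)
7^32 ≡ 959^2 = 919681 ≡ 3044 (mod 3239)
7^64 ≡ 3044^2 = 9265936 ≡ 2396 (mod 3239)
7^128 ≡ 2396^2 = 5740816 ≡ 1308 (mod 3239)
7^256 ≡ 1308^2 = 1710864 ≡ 672 (mod 3239)
7^512 ≡ 672^2 = 451584 ≡ 1363 (mod 3239)
7^1024 ≡ 1363^2 = 1857769 ≡ 1822 (mod 3239)
7^2048 ≡ 1822^2 = 3319684 ≡ 2948 (mod 3239)
3238 = 2048 + 1024 + 128 + 32 + 4 + 2 in binary powers of 2.
So 7^3238 ≡ 2948 · 1822 · 1308 · 3044 · 2401 · 49 ≡ 1020 (mod 3239).
Since 1020 ≠ 1, base 7 is a Fermat witness: 3239 is composite.

1020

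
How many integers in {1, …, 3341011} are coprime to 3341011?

3271752

Factor: 3341011 = 103 · 163 · 199.
φ(3341011) = (103−1) · (163−1) · (199−1) = 102 · 162 · 198 = 3271752.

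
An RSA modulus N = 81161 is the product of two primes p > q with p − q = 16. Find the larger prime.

293

Since p = q + 16, we have 81161 = q(q + 16), so q² + 16q − 81161 = 0.
Discriminant: 16² + 4·81161 = 256 + 324644 = 324900; √324900 = 570.
q = (−16 + 570)/2 = 277, and p = q + 16 = 293.
Check: 277 · 293 = 81161.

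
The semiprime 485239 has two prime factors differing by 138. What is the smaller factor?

Since p = q + 138, we have 485239 = q(q + 138), so q² + 138q − 485239 = 0.
Discriminant: 138² + 4·485239 = 19044 + 1940956 = 1960000; √1960000 = 1400.
q = (−138 + 1400)/2 = 631, and p = q + 138 = 769.
Check: 631 · 769 = 485239.

631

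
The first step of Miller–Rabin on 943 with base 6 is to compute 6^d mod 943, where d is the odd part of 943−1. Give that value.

943 − 1 = 942 = 2^1 · 471, so d = 471.
6^1 ≡ 6 (mod 943)
6^2 ≡ 6^2 = 36 ≡ 36 (mod 943)
6^4 ≡ 36^2 = 1296 ≡ 353 (mod 943)
6^8 ≡ 353^2 = 124609 ≡ 133 (mod 943)
6^16 ≡ 133^2 = 17689 ≡ 715 (mod 943)
6^32 ≡ 715^2 = 511225 ≡ 119 (mod 943)
6^64 ≡ 119^2 = 14161 ≡ 16 (mod 943)
6^128 ≡ 16^2 = 256 ≡ 256 (mod 943)
6^256 ≡ 256^2 = 65536 ≡ 469 (mod 943)
471 = 256 + 128 + 64 + 16 + 4 + 2 + 1 in binary powers of 2.
So 6^471 ≡ 469 · 256 · 16 · 715 · 353 · 36 · 6 ≡ 177 (mod 943).
Squaring chain: 177; never reaches −1, so base 6 is a Miller–Rabin witness that 943 is composite.

177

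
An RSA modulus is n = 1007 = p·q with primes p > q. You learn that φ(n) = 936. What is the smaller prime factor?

19

φ(n) = (p−1)(q−1) = n − (p+q) + 1, so p + q = 1007 − 936 + 1 = 72.
p and q are the roots of t² − 72t + 1007 = 0.
Discriminant: 72² − 4·1007 = 5184 − 4028 = 1156; √1156 = 34.
q = (72 − 34)/2 = 19, p = (72 + 34)/2 = 53.
Check: 19 · 53 = 1007.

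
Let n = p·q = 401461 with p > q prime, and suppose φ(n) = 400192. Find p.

φ(n) = (p−1)(q−1) = n − (p+q) + 1, so p + q = 401461 − 400192 + 1 = 1270.
p and q are the roots of t² − 1270t + 401461 = 0.
Discriminant: 1270² − 4·401461 = 1612900 − 1605844 = 7056; √7056 = 84.
q = (1270 − 84)/2 = 593, p = (1270 + 84)/2 = 677.
Check: 593 · 677 = 401461.

677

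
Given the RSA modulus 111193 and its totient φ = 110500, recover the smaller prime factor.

φ(n) = (p−1)(q−1) = n − (p+q) + 1, so p + q = 111193 − 110500 + 1 = 694.
p and q are the roots of t² − 694t + 111193 = 0.
Discriminant: 694² − 4·111193 = 481636 − 444772 = 36864; √36864 = 192.
q = (694 − 192)/2 = 251, p = (694 + 192)/2 = 443.
Check: 251 · 443 = 111193.

251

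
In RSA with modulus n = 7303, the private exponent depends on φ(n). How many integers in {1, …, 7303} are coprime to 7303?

7128

Factor: 7303 = 67 · 109.
φ(7303) = (67−1) · (109−1) = 66 · 108 = 7128.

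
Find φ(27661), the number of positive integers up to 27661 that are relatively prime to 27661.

Factor: 27661 = 139 · 199.
φ(27661) = (139−1) · (199−1) = 138 · 198 = 27324.

27324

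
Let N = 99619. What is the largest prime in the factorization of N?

97

99619 = 13 · 7663
7663 = 79 · 97
97 is prime.
So 99619 = 13 · 79 · 97; the largest prime factor is 97.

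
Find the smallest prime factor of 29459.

29459 is odd.
Digit sum 29, not divisible by 3.
Ends in 9: not divisible by 5.
7: 29459 = 7·4208 + 3
11: 29459 = 11·2678 + 1
13: 29459 = 13·2266 + 1
17: 29459 = 17·1732 + 15
19: 29459 = 19·1550 + 9
23: 29459 = 23·1280 + 19
29: 29459 = 29·1015 + 24
31: 29459 = 31·950 + 9
37: 29459 = 37·796 + 7
41: 29459 = 41·718 + 21
43: 29459 = 43·685 + 4
47: 29459 = 47·626 + 37
53: 29459 = 53·555 + 44
59: 29459 = 59·499 + 18
61: 29459 = 61·482 + 57
67: 29459 = 67·439 + 46
71: 29459 = 71·414 + 65
73: 29459 = 73·403 + 40
79: 29459 = 79·372 + 71
83: 29459 = 83·354 + 77
89: 29459 = 89·331

89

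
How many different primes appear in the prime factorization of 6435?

6435 = 3^2 · 715
715 = 5 · 143
143 = 11 · 13
6435 = 3^2 · 5 · 11 · 13, which has 4 distinct prime factors.

4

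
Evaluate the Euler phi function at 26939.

Factor: 26939 = 11 · 31 · 79.
φ(26939) = (11−1) · (31−1) · (79−1) = 10 · 30 · 78 = 23400.

23400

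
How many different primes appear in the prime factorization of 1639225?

5

1639225 = 5^2 · 65569
65569 = 7 · 9367
9367 = 17 · 551
551 = 19 · 29
1639225 = 5^2 · 7 · 17 · 19 · 29, which has 5 distinct prime factors.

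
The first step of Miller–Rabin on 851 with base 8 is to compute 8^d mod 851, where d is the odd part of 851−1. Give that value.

541

851 − 1 = 850 = 2^1 · 425, so d = 425.
8^1 ≡ 8 (mod 851)
8^2 ≡ 8^2 = 64 ≡ 64 (mod 851)
8^4 ≡ 64^2 = 4096 ≡ 692 (mod 851)
8^8 ≡ 692^2 = 478864 ≡ 602 (mod 851)
8^16 ≡ 602^2 = 362404 ≡ 729 (mod 851)
8^32 ≡ 729^2 = 531441 ≡ 417 (mod 851)
8^64 ≡ 417^2 = 173889 ≡ 285 (mod 851)
8^128 ≡ 285^2 = 81225 ≡ 380 (mod 851)
8^256 ≡ 380^2 = 144400 ≡ 581 (mod 851)
425 = 256 + 128 + 32 + 8 + 1 in binary powers of 2.
So 8^425 ≡ 581 · 380 · 417 · 602 · 8 ≡ 541 (mod 851).
Squaring chain: 541; never reaches −1, so base 8 is a Miller–Rabin witness that 851 is composite.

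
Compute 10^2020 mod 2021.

1615

10^1 ≡ 10 (mod 2021)
10^2 ≡ 10^2 = 100 ≡ 100 (mod 2021)
10^4 ≡ 100^2 = 10000 ≡ 1916 (mod 2021)
10^8 ≡ 1916^2 = 3671056 ≡ 920 (mod 2021)
10^16 ≡ 920^2 = 846400 ≡ 1622 (mod 2021)
10^32 ≡ 1622^2 = 2630884 ≡ 1563 (mod 2021)
10^64 ≡ 1563^2 = 2442969 ≡ 1601 (mod 2021)
10^128 ≡ 1601^2 = 2563201 ≡ 573 (mod 2021)
10^256 ≡ 573^2 = 328329 ≡ 927 (mod 2021)
10^512 ≡ 927^2 = 859329 ≡ 404 (mod 2021)
10^1024 ≡ 404^2 = 163216 ≡ 1536 (mod 2021)
2020 = 1024 + 512 + 256 + 128 + 64 + 32 + 4 in binary powers of 2.
So 10^2020 ≡ 1536 · 404 · 927 · 573 · 1601 · 1563 · 1916 ≡ 1615 (mod 2021).
Since 1615 ≠ 1, base 10 is a Fermat witness: 2021 is composite.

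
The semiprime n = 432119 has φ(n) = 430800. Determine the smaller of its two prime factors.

601

φ(n) = (p−1)(q−1) = n − (p+q) + 1, so p + q = 432119 − 430800 + 1 = 1320.
p and q are the roots of t² − 1320t + 432119 = 0.
Discriminant: 1320² − 4·432119 = 1742400 − 1728476 = 13924; √13924 = 118.
q = (1320 − 118)/2 = 601, p = (1320 + 118)/2 = 719.
Check: 601 · 719 = 432119.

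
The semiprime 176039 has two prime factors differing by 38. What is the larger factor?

Since p = q + 38, we have 176039 = q(q + 38), so q² + 38q − 176039 = 0.
Discriminant: 38² + 4·176039 = 1444 + 704156 = 705600; √705600 = 840.
q = (−38 + 840)/2 = 401, and p = q + 38 = 439.
Check: 401 · 439 = 176039.

439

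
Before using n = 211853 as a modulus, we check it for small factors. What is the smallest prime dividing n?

23

211853 is odd.
Digit sum 20, not divisible by 3.
Ends in 3: not divisible by 5.
7: 211853 = 7·30264 + 5
11: 211853 = 11·19259 + 4
13: 211853 = 13·16296 + 5
17: 211853 = 17·12461 + 16
19: 211853 = 19·11150 + 3
23: 211853 = 23·9211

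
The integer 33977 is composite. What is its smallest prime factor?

61

33977 is odd.
Digit sum 29, not divisible by 3.
Ends in 7: not divisible by 5.
7: 33977 = 7·4853 + 6
11: 33977 = 11·3088 + 9
13: 33977 = 13·2613 + 8
17: 33977 = 17·1998 + 11
19: 33977 = 19·1788 + 5
23: 33977 = 23·1477 + 6
29: 33977 = 29·1171 + 18
31: 33977 = 31·1096 + 1
37: 33977 = 37·918 + 11
41: 33977 = 41·828 + 29
43: 33977 = 43·790 + 7
47: 33977 = 47·722 + 43
53: 33977 = 53·641 + 4
59: 33977 = 59·575 + 52
61: 33977 = 61·557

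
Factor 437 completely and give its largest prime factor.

23

437 = 19 · 23
23 is prime.
So 437 = 19 · 23; the largest prime factor is 23.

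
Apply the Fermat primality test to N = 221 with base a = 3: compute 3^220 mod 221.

3^1 ≡ 3 (mod 221)
3^2 ≡ 3^2 = 9 ≡ 9 (mod 221)
3^4 ≡ 9^2 = 81 ≡ 81 (mod 221)
3^8 ≡ 81^2 = 6561 ≡ 152 (mod 221)
3^16 ≡ 152^2 = 23104 ≡ 120 (mod 221)
3^32 ≡ 120^2 = 14400 ≡ 35 (mod 221)
3^64 ≡ 35^2 = 1225 ≡ 120 (mod 221)
3^128 ≡ 120^2 = 14400 ≡ 35 (mod 221)
220 = 128 + 64 + 16 + 8 + 4 in binary powers of 2.
So 3^220 ≡ 35 · 120 · 120 · 152 · 81 ≡ 55 (mod 221).
Since 55 ≠ 1, base 3 is a Fermat witness: 221 is composite.

55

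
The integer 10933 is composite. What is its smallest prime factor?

10933 is odd.
Digit sum 16, not divisible by 3.
Ends in 3: not divisible by 5.
7: 10933 = 7·1561 + 6
11: 10933 = 11·993 + 10
13: 10933 = 13·841

13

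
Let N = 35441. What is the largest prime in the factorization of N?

83

35441 = 7 · 5063
5063 = 61 · 83
83 is prime.
So 35441 = 7 · 61 · 83; the largest prime factor is 83.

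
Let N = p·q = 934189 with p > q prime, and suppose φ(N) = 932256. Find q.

937

φ(n) = (p−1)(q−1) = n − (p+q) + 1, so p + q = 934189 − 932256 + 1 = 1934.
p and q are the roots of t² − 1934t + 934189 = 0.
Discriminant: 1934² − 4·934189 = 3740356 − 3736756 = 3600; √3600 = 60.
q = (1934 − 60)/2 = 937, p = (1934 + 60)/2 = 997.
Check: 937 · 997 = 934189.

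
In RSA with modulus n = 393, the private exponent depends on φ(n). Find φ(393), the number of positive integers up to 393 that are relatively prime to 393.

Factor: 393 = 3 · 131.
φ(393) = (3−1) · (131−1) = 2 · 130 = 260.

260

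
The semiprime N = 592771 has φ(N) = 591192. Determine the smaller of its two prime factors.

φ(n) = (p−1)(q−1) = n − (p+q) + 1, so p + q = 592771 − 591192 + 1 = 1580.
p and q are the roots of t² − 1580t + 592771 = 0.
Discriminant: 1580² − 4·592771 = 2496400 − 2371084 = 125316; √125316 = 354.
q = (1580 − 354)/2 = 613, p = (1580 + 354)/2 = 967.
Check: 613 · 967 = 592771.

613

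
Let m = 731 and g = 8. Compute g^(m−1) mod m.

8^1 ≡ 8 (mod 731)
8^2 ≡ 8^2 = 64 ≡ 64 (mod 731)
8^4 ≡ 64^2 = 4096 ≡ 441 (mod 731)
8^8 ≡ 441^2 = 194481 ≡ 35 (mod 731)
8^16 ≡ 35^2 = 1225 ≡ 494 (mod 731)
8^32 ≡ 494^2 = 244036 ≡ 613 (mod 731)
8^64 ≡ 613^2 = 375769 ≡ 35 (mod 731)
8^128 ≡ 35^2 = 1225 ≡ 494 (mod 731)
8^256 ≡ 494^2 = 244036 ≡ 613 (mod 731)
8^512 ≡ 613^2 = 375769 ≡ 35 (mod 731)
730 = 512 + 128 + 64 + 16 + 8 + 2 in binary powers of 2.
So 8^730 ≡ 35 · 494 · 35 · 494 · 35 · 64 ≡ 64 (mod 731).
Since 64 ≠ 1, base 8 is a Fermat witness: 731 is composite.

64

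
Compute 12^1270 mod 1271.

12^1 ≡ 12 (mod 1271)
12^2 ≡ 12^2 = 144 ≡ 144 (mod 1271)
12^4 ≡ 144^2 = 20736 ≡ 400 (mod 1271)
12^8 ≡ 400^2 = 160000 ≡ 1125 (mod 1271)
12^16 ≡ 1125^2 = 1265625 ≡ 980 (mod 1271)
12^32 ≡ 980^2 = 960400 ≡ 795 (mod 1271)
12^64 ≡ 795^2 = 632025 ≡ 338 (mod 1271)
12^128 ≡ 338^2 = 114244 ≡ 1125 (mod 1271)
12^256 ≡ 1125^2 = 1265625 ≡ 980 (mod 1271)
12^512 ≡ 980^2 = 960400 ≡ 795 (mod 1271)
12^1024 ≡ 795^2 = 632025 ≡ 338 (mod 1271)
1270 = 1024 + 128 + 64 + 32 + 16 + 4 + 2 in binary powers of 2.
So 12^1270 ≡ 338 · 1125 · 338 · 795 · 980 · 400 · 144 ≡ 893 (mod 1271).
Since 893 ≠ 1, base 12 is a Fermat witness: 1271 is composite.

893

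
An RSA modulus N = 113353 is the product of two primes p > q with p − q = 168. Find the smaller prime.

263

Since p = q + 168, we have 113353 = q(q + 168), so q² + 168q − 113353 = 0.
Discriminant: 168² + 4·113353 = 28224 + 453412 = 481636; √481636 = 694.
q = (−168 + 694)/2 = 263, and p = q + 168 = 431.
Check: 263 · 431 = 113353.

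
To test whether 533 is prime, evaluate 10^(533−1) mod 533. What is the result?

510

10^1 ≡ 10 (mod 533)
10^2 ≡ 10^2 = 100 ≡ 100 (mod 533)
10^4 ≡ 100^2 = 10000 ≡ 406 (mod 533)
10^8 ≡ 406^2 = 164836 ≡ 139 (mod 533)
10^16 ≡ 139^2 = 19321 ≡ 133 (mod 533)
10^32 ≡ 133^2 = 17689 ≡ 100 (mod 533)
10^64 ≡ 100^2 = 10000 ≡ 406 (mod 533)
10^128 ≡ 406^2 = 164836 ≡ 139 (mod 533)
10^256 ≡ 139^2 = 19321 ≡ 133 (mod 533)
10^512 ≡ 133^2 = 17689 ≡ 100 (mod 533)
532 = 512 + 16 + 4 in binary powers of 2.
So 10^532 ≡ 100 · 133 · 406 ≡ 510 (mod 533).
Since 510 ≠ 1, base 10 is a Fermat witness: 533 is composite.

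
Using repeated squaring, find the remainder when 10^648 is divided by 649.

10^1 ≡ 10 (mod 649)
10^2 ≡ 10^2 = 100 ≡ 100 (mod 649)
10^4 ≡ 100^2 = 10000 ≡ 265 (mod 649)
10^8 ≡ 265^2 = 70225 ≡ 133 (mod 649)
10^16 ≡ 133^2 = 17689 ≡ 166 (mod 649)
10^32 ≡ 166^2 = 27556 ≡ 298 (mod 649)
10^64 ≡ 298^2 = 88804 ≡ 540 (mod 649)
10^128 ≡ 540^2 = 291600 ≡ 199 (mod 649)
10^256 ≡ 199^2 = 39601 ≡ 12 (mod 649)
10^512 ≡ 12^2 = 144 ≡ 144 (mod 649)
648 = 512 + 128 + 8 in binary powers of 2.
So 10^648 ≡ 144 · 199 · 133 ≡ 320 (mod 649).
Since 320 ≠ 1, base 10 is a Fermat witness: 649 is composite.

320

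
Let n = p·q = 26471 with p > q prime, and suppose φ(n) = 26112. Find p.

257

φ(n) = (p−1)(q−1) = n − (p+q) + 1, so p + q = 26471 − 26112 + 1 = 360.
p and q are the roots of t² − 360t + 26471 = 0.
Discriminant: 360² − 4·26471 = 129600 − 105884 = 23716; √23716 = 154.
q = (360 − 154)/2 = 103, p = (360 + 154)/2 = 257.
Check: 103 · 257 = 26471.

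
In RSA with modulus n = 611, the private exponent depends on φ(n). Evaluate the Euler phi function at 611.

Factor: 611 = 13 · 47.
φ(611) = (13−1) · (47−1) = 12 · 46 = 552.

552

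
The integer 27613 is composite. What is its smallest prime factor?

27613 is odd.
Digit sum 19, not divisible by 3.
Ends in 3: not divisible by 5.
7: 27613 = 7·3944 + 5
11: 27613 = 11·2510 + 3
13: 27613 = 13·2124 + 1
17: 27613 = 17·1624 + 5
19: 27613 = 19·1453 + 6
23: 27613 = 23·1200 + 13
29: 27613 = 29·952 + 5
31: 27613 = 31·890 + 23
37: 27613 = 37·746 + 11
41: 27613 = 41·673 + 20
43: 27613 = 43·642 + 7
47: 27613 = 47·587 + 24
53: 27613 = 53·521

53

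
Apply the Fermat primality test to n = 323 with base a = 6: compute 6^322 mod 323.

104

6^1 ≡ 6 (mod 323)
6^2 ≡ 6^2 = 36 ≡ 36 (mod 323)
6^4 ≡ 36^2 = 1296 ≡ 4 (mod 323)
6^8 ≡ 4^2 = 16 ≡ 16 (mod 323)
6^16 ≡ 16^2 = 256 ≡ 256 (mod 323)
6^32 ≡ 256^2 = 65536 ≡ 290 (mod 323)
6^64 ≡ 290^2 = 84100 ≡ 120 (mod 323)
6^128 ≡ 120^2 = 14400 ≡ 188 (mod 323)
6^256 ≡ 188^2 = 35344 ≡ 137 (mod 323)
322 = 256 + 64 + 2 in binary powers of 2.
So 6^322 ≡ 137 · 120 · 36 ≡ 104 (mod 323).
Since 104 ≠ 1, base 6 is a Fermat witness: 323 is composite.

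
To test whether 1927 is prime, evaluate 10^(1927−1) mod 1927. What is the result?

10^1 ≡ 10 (mod 1927)
10^2 ≡ 10^2 = 100 ≡ 100 (mod 1927)
10^4 ≡ 100^2 = 10000 ≡ 365 (mod 1927)
10^8 ≡ 365^2 = 133225 ≡ 262 (mod 1927)
10^16 ≡ 262^2 = 68644 ≡ 1199 (mod 1927)
10^32 ≡ 1199^2 = 1437601 ≡ 59 (mod 1927)
10^64 ≡ 59^2 = 3481 ≡ 1554 (mod 1927)
10^128 ≡ 1554^2 = 2414916 ≡ 385 (mod 1927)
10^256 ≡ 385^2 = 148225 ≡ 1773 (mod 1927)
10^512 ≡ 1773^2 = 3143529 ≡ 592 (mod 1927)
10^1024 ≡ 592^2 = 350464 ≡ 1677 (mod 1927)
1926 = 1024 + 512 + 256 + 128 + 4 + 2 in binary powers of 2.
So 10^1926 ≡ 1677 · 592 · 1773 · 385 · 365 · 100 ≡ 1076 (mod 1927).
Since 1076 ≠ 1, base 10 is a Fermat witness: 1927 is composite.

1076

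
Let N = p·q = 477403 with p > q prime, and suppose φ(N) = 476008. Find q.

φ(n) = (p−1)(q−1) = n − (p+q) + 1, so p + q = 477403 − 476008 + 1 = 1396.
p and q are the roots of t² − 1396t + 477403 = 0.
Discriminant: 1396² − 4·477403 = 1948816 − 1909612 = 39204; √39204 = 198.
q = (1396 − 198)/2 = 599, p = (1396 + 198)/2 = 797.
Check: 599 · 797 = 477403.

599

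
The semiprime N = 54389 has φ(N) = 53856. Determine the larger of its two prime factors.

397

φ(n) = (p−1)(q−1) = n − (p+q) + 1, so p + q = 54389 − 53856 + 1 = 534.
p and q are the roots of t² − 534t + 54389 = 0.
Discriminant: 534² − 4·54389 = 285156 − 217556 = 67600; √67600 = 260.
q = (534 − 260)/2 = 137, p = (534 + 260)/2 = 397.
Check: 137 · 397 = 54389.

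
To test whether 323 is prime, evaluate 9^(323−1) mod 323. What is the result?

251

9^1 ≡ 9 (mod 323)
9^2 ≡ 9^2 = 81 ≡ 81 (mod 323)
9^4 ≡ 81^2 = 6561 ≡ 101 (mod 323)
9^8 ≡ 101^2 = 10201 ≡ 188 (mod 323)
9^16 ≡ 188^2 = 35344 ≡ 137 (mod 323)
9^32 ≡ 137^2 = 18769 ≡ 35 (mod 323)
9^64 ≡ 35^2 = 1225 ≡ 256 (mod 323)
9^128 ≡ 256^2 = 65536 ≡ 290 (mod 323)
9^256 ≡ 290^2 = 84100 ≡ 120 (mod 323)
322 = 256 + 64 + 2 in binary powers of 2.
So 9^322 ≡ 120 · 256 · 81 ≡ 251 (mod 323).
Since 251 ≠ 1, base 9 is a Fermat witness: 323 is composite.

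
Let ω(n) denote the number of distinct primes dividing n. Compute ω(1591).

1591 = 37 · 43
1591 = 37 · 43, which has 2 distinct prime factors.

2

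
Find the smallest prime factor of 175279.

13

175279 is odd.
Digit sum 31, not divisible by 3.
Ends in 9: not divisible by 5.
7: 175279 = 7·25039 + 6
11: 175279 = 11·15934 + 5
13: 175279 = 13·13483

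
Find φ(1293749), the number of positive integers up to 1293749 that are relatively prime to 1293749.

Factor: 1293749 = 61 · 127 · 167.
φ(1293749) = (61−1) · (127−1) · (167−1) = 60 · 126 · 166 = 1254960.

1254960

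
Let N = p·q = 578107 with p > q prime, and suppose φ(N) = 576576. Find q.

φ(n) = (p−1)(q−1) = n − (p+q) + 1, so p + q = 578107 − 576576 + 1 = 1532.
p and q are the roots of t² − 1532t + 578107 = 0.
Discriminant: 1532² − 4·578107 = 2347024 − 2312428 = 34596; √34596 = 186.
q = (1532 − 186)/2 = 673, p = (1532 + 186)/2 = 859.
Check: 673 · 859 = 578107.

673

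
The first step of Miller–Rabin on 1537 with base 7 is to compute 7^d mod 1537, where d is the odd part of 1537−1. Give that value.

1537 − 1 = 1536 = 2^9 · 3, so d = 3.
7^1 ≡ 7 (mod 1537)
7^2 ≡ 7^2 = 49 ≡ 49 (mod 1537)
3 = 2 + 1 in binary powers of 2.
So 7^3 ≡ 49 · 7 ≡ 343 (mod 1537).
Squaring chain: 343 → 837 → 1234 → 1126 → 1388 → 683 → 778 → 1243 → 364; never reaches −1, so base 7 is a Miller–Rabin witness that 1537 is composite.

343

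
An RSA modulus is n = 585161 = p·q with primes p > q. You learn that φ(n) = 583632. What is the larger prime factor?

φ(n) = (p−1)(q−1) = n − (p+q) + 1, so p + q = 585161 − 583632 + 1 = 1530.
p and q are the roots of t² − 1530t + 585161 = 0.
Discriminant: 1530² − 4·585161 = 2340900 − 2340644 = 256; √256 = 16.
q = (1530 − 16)/2 = 757, p = (1530 + 16)/2 = 773.
Check: 757 · 773 = 585161.

773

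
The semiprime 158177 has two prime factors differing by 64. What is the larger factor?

Since p = q + 64, we have 158177 = q(q + 64), so q² + 64q − 158177 = 0.
Discriminant: 64² + 4·158177 = 4096 + 632708 = 636804; √636804 = 798.
q = (−64 + 798)/2 = 367, and p = q + 64 = 431.
Check: 367 · 431 = 158177.

431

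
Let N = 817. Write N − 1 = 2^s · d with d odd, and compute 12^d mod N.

817 − 1 = 816 = 2^4 · 51, so d = 51.
12^1 ≡ 12 (mod 817)
12^2 ≡ 12^2 = 144 ≡ 144 (mod 817)
12^4 ≡ 144^2 = 20736 ≡ 311 (mod 817)
12^8 ≡ 311^2 = 96721 ≡ 315 (mod 817)
12^16 ≡ 315^2 = 99225 ≡ 368 (mod 817)
12^32 ≡ 368^2 = 135424 ≡ 619 (mod 817)
51 = 32 + 16 + 2 + 1 in binary powers of 2.
So 12^51 ≡ 619 · 368 · 144 · 12 ≡ 512 (mod 817).
Squaring chain: 512 → 704 → 514 → 305; never reaches −1, so base 12 is a Miller–Rabin witness that 817 is composite.

512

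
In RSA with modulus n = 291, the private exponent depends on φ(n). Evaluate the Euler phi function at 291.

192

Factor: 291 = 3 · 97.
φ(291) = (3−1) · (97−1) = 2 · 96 = 192.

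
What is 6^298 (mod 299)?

6^1 ≡ 6 (mod 299)
6^2 ≡ 6^2 = 36 ≡ 36 (mod 299)
6^4 ≡ 36^2 = 1296 ≡ 100 (mod 299)
6^8 ≡ 100^2 = 10000 ≡ 133 (mod 299)
6^16 ≡ 133^2 = 17689 ≡ 48 (mod 299)
6^32 ≡ 48^2 = 2304 ≡ 211 (mod 299)
6^64 ≡ 211^2 = 44521 ≡ 269 (mod 299)
6^128 ≡ 269^2 = 72361 ≡ 3 (mod 299)
6^256 ≡ 3^2 = 9 ≡ 9 (mod 299)
298 = 256 + 32 + 8 + 2 in binary powers of 2.
So 6^298 ≡ 9 · 211 · 133 · 36 ≡ 121 (mod 299).
Since 121 ≠ 1, base 6 is a Fermat witness: 299 is composite.

121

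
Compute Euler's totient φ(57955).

45408

Factor: 57955 = 5 · 67 · 173.
φ(57955) = (5−1) · (67−1) · (173−1) = 4 · 66 · 172 = 45408.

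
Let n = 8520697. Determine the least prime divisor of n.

8520697 is odd.
Digit sum 37, not divisible by 3.
Ends in 7: not divisible by 5.
7: 8520697 = 7·1217242 + 3
11: 8520697 = 11·774608 + 9
13: 8520697 = 13·655438 + 3
17: 8520697 = 17·501217 + 8
19: 8520697 = 19·448457 + 14
23: 8520697 = 23·370465 + 2
29: 8520697 = 29·293817 + 4
31: 8520697 = 31·274861 + 6
37: 8520697 = 37·230289 + 4
41: 8520697 = 41·207821 + 36
43: 8520697 = 43·198155 + 32
47: 8520697 = 47·181291 + 20
53: 8520697 = 53·160767 + 46
59: 8520697 = 59·144418 + 35
61: 8520697 = 61·139683 + 34
67: 8520697 = 67·127174 + 39
71: 8520697 = 71·120009 + 58
73: 8520697 = 73·116721 + 64
79: 8520697 = 79·107856 + 73
83: 8520697 = 83·102659

83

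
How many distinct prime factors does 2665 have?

3

2665 = 5 · 533
533 = 13 · 41
2665 = 5 · 13 · 41, which has 3 distinct prime factors.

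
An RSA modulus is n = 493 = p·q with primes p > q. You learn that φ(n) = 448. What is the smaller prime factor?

17

φ(n) = (p−1)(q−1) = n − (p+q) + 1, so p + q = 493 − 448 + 1 = 46.
p and q are the roots of t² − 46t + 493 = 0.
Discriminant: 46² − 4·493 = 2116 − 1972 = 144; √144 = 12.
q = (46 − 12)/2 = 17, p = (46 + 12)/2 = 29.
Check: 17 · 29 = 493.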